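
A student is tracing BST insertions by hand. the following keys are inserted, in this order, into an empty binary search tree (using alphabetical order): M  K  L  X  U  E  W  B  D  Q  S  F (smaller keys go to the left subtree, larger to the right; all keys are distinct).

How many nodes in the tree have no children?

M: root
K: left child of M (depth 1)
L: right child of K (depth 2)
X: right child of M (depth 1)
U: left child of X (depth 2)
E: left child of K (depth 2)
W: right child of U (depth 3)
B: left child of E (depth 3)
D: right child of B (depth 4)
Q: left child of U (depth 3)
S: right child of Q (depth 4)
F: right child of E (depth 3)

Leaves: D, F, L, S, W — 5 in total.

5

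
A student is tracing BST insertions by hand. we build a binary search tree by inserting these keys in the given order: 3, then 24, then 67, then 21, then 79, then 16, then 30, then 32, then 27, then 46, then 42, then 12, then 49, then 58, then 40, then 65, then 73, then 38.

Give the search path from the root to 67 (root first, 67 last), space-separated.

3 24 67

Insert 3: tree is empty, so 3 becomes the root.
Insert 24: 24 > 3 → go right. Place as right child of 3.
Insert 67: 67 > 3 → go right; 67 > 24 → go right. Place as right child of 24.
Insert 21: 21 > 3 → go right; 21 < 24 → go left. Place as left child of 24.
Insert 79: 79 > 3 → go right; 79 > 24 → go right; 79 > 67 → go right. Place as right child of 67.
Insert 16: 16 > 3 → go right; 16 < 24 → go left; 16 < 21 → go left. Place as left child of 21.
Insert 30: 30 > 3 → go right; 30 > 24 → go right; 30 < 67 → go left. Place as left child of 67.
Insert 32: 32 > 3 → go right; 32 > 24 → go right; 32 < 67 → go left; 32 > 30 → go right. Place as right child of 30.
Insert 27: 27 > 3 → go right; 27 > 24 → go right; 27 < 67 → go left; 27 < 30 → go left. Place as left child of 30.
Insert 46: 46 > 3 → go right; 46 > 24 → go right; 46 < 67 → go left; 46 > 30 → go right; 46 > 32 → go right. Place as right child of 32.
Insert 42: 42 > 3 → go right; 42 > 24 → go right; 42 < 67 → go left; 42 > 30 → go right; 42 > 32 → go right; 42 < 46 → go left. Place as left child of 46.
Insert 12: 12 > 3 → go right; 12 < 24 → go left; 12 < 21 → go left; 12 < 16 → go left. Place as left child of 16.
Insert 49: 49 > 3 → go right; 49 > 24 → go right; 49 < 67 → go left; 49 > 30 → go right; 49 > 32 → go right; 49 > 46 → go right. Place as right child of 46.
Insert 58: 58 > 3 → go right; 58 > 24 → go right; 58 < 67 → go left; 58 > 30 → go right; 58 > 32 → go right; 58 > 46 → go right; 58 > 49 → go right. Place as right child of 49.
Insert 40: 40 > 3 → go right; 40 > 24 → go right; 40 < 67 → go left; 40 > 30 → go right; 40 > 32 → go right; 40 < 46 → go left; 40 < 42 → go left. Place as left child of 42.
Insert 65: 65 > 3 → go right; 65 > 24 → go right; 65 < 67 → go left; 65 > 30 → go right; 65 > 32 → go right; 65 > 46 → go right; 65 > 49 → go right; 65 > 58 → go right. Place as right child of 58.
Insert 73: 73 > 3 → go right; 73 > 24 → go right; 73 > 67 → go right; 73 < 79 → go left. Place as left child of 79.
Insert 38: 38 > 3 → go right; 38 > 24 → go right; 38 < 67 → go left; 38 > 30 → go right; 38 > 32 → go right; 38 < 46 → go left; 38 < 42 → go left; 38 < 40 → go left. Place as left child of 40.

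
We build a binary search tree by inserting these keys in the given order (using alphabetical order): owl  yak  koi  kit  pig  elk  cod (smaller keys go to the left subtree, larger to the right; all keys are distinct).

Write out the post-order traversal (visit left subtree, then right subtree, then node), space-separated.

owl: root
yak: right child of owl (depth 1)
koi: left child of owl (depth 1)
kit: left child of koi (depth 2)
pig: left child of yak (depth 2)
elk: left child of kit (depth 3)
cod: left child of elk (depth 4)

cod elk kit koi pig yak owl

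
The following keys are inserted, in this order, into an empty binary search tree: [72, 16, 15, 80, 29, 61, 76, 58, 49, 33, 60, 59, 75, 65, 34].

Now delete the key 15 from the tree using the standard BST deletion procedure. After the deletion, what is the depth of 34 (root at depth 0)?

Resulting structure (node: left, right):
  72: L=16, R=80
  16: L=15, R=29
  15: L=–, R=–
  80: L=76, R=–
  29: L=–, R=61
  61: L=58, R=65
  76: L=75, R=–
  58: L=49, R=60
  49: L=33, R=–
  33: L=–, R=34
  60: L=59, R=–
  59: L=–, R=–
  75: L=–, R=–
  65: L=–, R=–
  34: L=–, R=–

Delete 15 (at most one child — splice it out).
After deletion, path to 34: 72 → 16 → 29 → 61 → 58 → 49 → 33 → 34.

7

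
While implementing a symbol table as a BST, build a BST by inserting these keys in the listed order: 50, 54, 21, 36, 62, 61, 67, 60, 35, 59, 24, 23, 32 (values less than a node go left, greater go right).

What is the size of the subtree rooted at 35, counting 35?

50: root
54: right child of 50 (depth 1)
21: left child of 50 (depth 1)
36: right child of 21 (depth 2)
62: right child of 54 (depth 2)
61: left child of 62 (depth 3)
67: right child of 62 (depth 3)
60: left child of 61 (depth 4)
35: left child of 36 (depth 3)
59: left child of 60 (depth 5)
24: left child of 35 (depth 4)
23: left child of 24 (depth 5)
32: right child of 24 (depth 5)

Subtree rooted at 35 contains: 35, 24, 23, 32 — 4 nodes.

4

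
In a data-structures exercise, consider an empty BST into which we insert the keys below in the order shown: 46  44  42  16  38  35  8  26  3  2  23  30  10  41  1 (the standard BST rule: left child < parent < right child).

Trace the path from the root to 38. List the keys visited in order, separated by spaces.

46 44 42 16 38

46: root
44: left child of 46 (depth 1)
42: left child of 44 (depth 2)
16: left child of 42 (depth 3)
38: right child of 16 (depth 4)
35: left child of 38 (depth 5)
8: left child of 16 (depth 4)
26: left child of 35 (depth 6)
3: left child of 8 (depth 5)
2: left child of 3 (depth 6)
23: left child of 26 (depth 7)
30: right child of 26 (depth 7)
10: right child of 8 (depth 5)
41: right child of 38 (depth 5)
1: left child of 2 (depth 7)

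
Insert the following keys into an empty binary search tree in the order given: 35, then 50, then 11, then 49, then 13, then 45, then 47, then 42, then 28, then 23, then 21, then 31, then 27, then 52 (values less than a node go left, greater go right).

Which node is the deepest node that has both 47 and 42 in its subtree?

45

Insert 35: tree is empty, so 35 becomes the root.
Insert 50: 50 > 35 → go right. Place as right child of 35.
Insert 11: 11 < 35 → go left. Place as left child of 35.
Insert 49: 49 > 35 → go right; 49 < 50 → go left. Place as left child of 50.
Insert 13: 13 < 35 → go left; 13 > 11 → go right. Place as right child of 11.
Insert 45: 45 > 35 → go right; 45 < 50 → go left; 45 < 49 → go left. Place as left child of 49.
Insert 47: 47 > 35 → go right; 47 < 50 → go left; 47 < 49 → go left; 47 > 45 → go right. Place as right child of 45.
Insert 42: 42 > 35 → go right; 42 < 50 → go left; 42 < 49 → go left; 42 < 45 → go left. Place as left child of 45.
Insert 28: 28 < 35 → go left; 28 > 11 → go right; 28 > 13 → go right. Place as right child of 13.
Insert 23: 23 < 35 → go left; 23 > 11 → go right; 23 > 13 → go right; 23 < 28 → go left. Place as left child of 28.
Insert 21: 21 < 35 → go left; 21 > 11 → go right; 21 > 13 → go right; 21 < 28 → go left; 21 < 23 → go left. Place as left child of 23.
Insert 31: 31 < 35 → go left; 31 > 11 → go right; 31 > 13 → go right; 31 > 28 → go right. Place as right child of 28.
Insert 27: 27 < 35 → go left; 27 > 11 → go right; 27 > 13 → go right; 27 < 28 → go left; 27 > 23 → go right. Place as right child of 23.
Insert 52: 52 > 35 → go right; 52 > 50 → go right. Place as right child of 50.

Path to 47: 35 → 50 → 49 → 45 → 47
Path to 42: 35 → 50 → 49 → 45 → 42
The paths share a prefix ending at 45, then split left and right.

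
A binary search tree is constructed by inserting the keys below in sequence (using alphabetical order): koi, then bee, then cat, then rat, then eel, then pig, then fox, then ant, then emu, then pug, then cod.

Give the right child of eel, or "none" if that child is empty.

koi: root
bee: left child of koi (depth 1)
cat: right child of bee (depth 2)
rat: right child of koi (depth 1)
eel: right child of cat (depth 3)
pig: left child of rat (depth 2)
fox: right child of eel (depth 4)
ant: left child of bee (depth 2)
emu: left child of fox (depth 5)
pug: right child of pig (depth 3)
cod: left child of eel (depth 4)

fox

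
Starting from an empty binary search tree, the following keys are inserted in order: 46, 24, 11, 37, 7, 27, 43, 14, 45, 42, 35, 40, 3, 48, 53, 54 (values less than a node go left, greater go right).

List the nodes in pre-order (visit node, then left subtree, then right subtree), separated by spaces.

46: root
24: left child of 46 (depth 1)
11: left child of 24 (depth 2)
37: right child of 24 (depth 2)
7: left child of 11 (depth 3)
27: left child of 37 (depth 3)
43: right child of 37 (depth 3)
14: right child of 11 (depth 3)
45: right child of 43 (depth 4)
42: left child of 43 (depth 4)
35: right child of 27 (depth 4)
40: left child of 42 (depth 5)
3: left child of 7 (depth 4)
48: right child of 46 (depth 1)
53: right child of 48 (depth 2)
54: right child of 53 (depth 3)

46 24 11 7 3 14 37 27 35 43 42 40 45 48 53 54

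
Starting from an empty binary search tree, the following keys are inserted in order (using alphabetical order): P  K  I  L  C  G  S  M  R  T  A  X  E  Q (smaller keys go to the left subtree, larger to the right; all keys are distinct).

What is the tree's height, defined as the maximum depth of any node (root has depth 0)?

5

Resulting structure (node: left, right):
  P: L=K, R=S
  K: L=I, R=L
  I: L=C, R=–
  L: L=–, R=M
  C: L=A, R=G
  G: L=E, R=–
  S: L=R, R=T
  M: L=–, R=–
  R: L=Q, R=–
  T: L=–, R=X
  A: L=–, R=–
  X: L=–, R=–
  E: L=–, R=–
  Q: L=–, R=–

The deepest node is E at depth 5.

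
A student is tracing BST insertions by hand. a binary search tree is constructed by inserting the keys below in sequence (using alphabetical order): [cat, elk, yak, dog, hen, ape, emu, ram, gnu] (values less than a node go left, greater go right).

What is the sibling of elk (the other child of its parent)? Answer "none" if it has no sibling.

Resulting structure (node: left, right):
  cat: L=ape, R=elk
  elk: L=dog, R=yak
  yak: L=hen, R=–
  dog: L=–, R=–
  hen: L=emu, R=ram
  ape: L=–, R=–
  emu: L=–, R=gnu
  ram: L=–, R=–
  gnu: L=–, R=–

elk's parent is cat; the other child of cat is ape.

ape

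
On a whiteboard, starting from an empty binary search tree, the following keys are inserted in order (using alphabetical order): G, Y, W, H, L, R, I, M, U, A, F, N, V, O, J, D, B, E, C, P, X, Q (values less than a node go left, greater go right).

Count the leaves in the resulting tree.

6

G: root
Y: right child of G (depth 1)
W: left child of Y (depth 2)
H: left child of W (depth 3)
L: right child of H (depth 4)
R: right child of L (depth 5)
I: left child of L (depth 5)
M: left child of R (depth 6)
U: right child of R (depth 6)
A: left child of G (depth 1)
F: right child of A (depth 2)
N: right child of M (depth 7)
V: right child of U (depth 7)
O: right child of N (depth 8)
J: right child of I (depth 6)
D: left child of F (depth 3)
B: left child of D (depth 4)
E: right child of D (depth 4)
C: right child of B (depth 5)
P: right child of O (depth 9)
X: right child of W (depth 3)
Q: right child of P (depth 10)

Leaves: C, E, J, Q, V, X — 6 in total.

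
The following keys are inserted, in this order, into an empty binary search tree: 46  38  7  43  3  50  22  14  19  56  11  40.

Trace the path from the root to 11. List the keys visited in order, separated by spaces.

Insert 46: tree is empty, so 46 becomes the root.
Insert 38: 38 < 46 → go left. Place as left child of 46.
Insert 7: 7 < 46 → go left; 7 < 38 → go left. Place as left child of 38.
Insert 43: 43 < 46 → go left; 43 > 38 → go right. Place as right child of 38.
Insert 3: 3 < 46 → go left; 3 < 38 → go left; 3 < 7 → go left. Place as left child of 7.
Insert 50: 50 > 46 → go right. Place as right child of 46.
Insert 22: 22 < 46 → go left; 22 < 38 → go left; 22 > 7 → go right. Place as right child of 7.
Insert 14: 14 < 46 → go left; 14 < 38 → go left; 14 > 7 → go right; 14 < 22 → go left. Place as left child of 22.
Insert 19: 19 < 46 → go left; 19 < 38 → go left; 19 > 7 → go right; 19 < 22 → go left; 19 > 14 → go right. Place as right child of 14.
Insert 56: 56 > 46 → go right; 56 > 50 → go right. Place as right child of 50.
Insert 11: 11 < 46 → go left; 11 < 38 → go left; 11 > 7 → go right; 11 < 22 → go left; 11 < 14 → go left. Place as left child of 14.
Insert 40: 40 < 46 → go left; 40 > 38 → go right; 40 < 43 → go left. Place as left child of 43.

46 38 7 22 14 11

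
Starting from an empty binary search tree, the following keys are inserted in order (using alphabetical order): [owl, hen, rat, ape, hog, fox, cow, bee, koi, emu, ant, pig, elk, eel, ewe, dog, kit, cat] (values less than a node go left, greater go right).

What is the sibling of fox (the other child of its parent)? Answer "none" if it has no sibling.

ant

Insert owl: tree is empty, so owl becomes the root.
Insert hen: hen < owl → go left. Place as left child of owl.
Insert rat: rat > owl → go right. Place as right child of owl.
Insert ape: ape < owl → go left; ape < hen → go left. Place as left child of hen.
Insert hog: hog < owl → go left; hog > hen → go right. Place as right child of hen.
Insert fox: fox < owl → go left; fox < hen → go left; fox > ape → go right. Place as right child of ape.
Insert cow: cow < owl → go left; cow < hen → go left; cow > ape → go right; cow < fox → go left. Place as left child of fox.
Insert bee: bee < owl → go left; bee < hen → go left; bee > ape → go right; bee < fox → go left; bee < cow → go left. Place as left child of cow.
Insert koi: koi < owl → go left; koi > hen → go right; koi > hog → go right. Place as right child of hog.
Insert emu: emu < owl → go left; emu < hen → go left; emu > ape → go right; emu < fox → go left; emu > cow → go right. Place as right child of cow.
Insert ant: ant < owl → go left; ant < hen → go left; ant < ape → go left. Place as left child of ape.
Insert pig: pig > owl → go right; pig < rat → go left. Place as left child of rat.
Insert elk: elk < owl → go left; elk < hen → go left; elk > ape → go right; elk < fox → go left; elk > cow → go right; elk < emu → go left. Place as left child of emu.
Insert eel: eel < owl → go left; eel < hen → go left; eel > ape → go right; eel < fox → go left; eel > cow → go right; eel < emu → go left; eel < elk → go left. Place as left child of elk.
Insert ewe: ewe < owl → go left; ewe < hen → go left; ewe > ape → go right; ewe < fox → go left; ewe > cow → go right; ewe > emu → go right. Place as right child of emu.
Insert dog: dog < owl → go left; dog < hen → go left; dog > ape → go right; dog < fox → go left; dog > cow → go right; dog < emu → go left; dog < elk → go left; dog < eel → go left. Place as left child of eel.
Insert kit: kit < owl → go left; kit > hen → go right; kit > hog → go right; kit < koi → go left. Place as left child of koi.
Insert cat: cat < owl → go left; cat < hen → go left; cat > ape → go right; cat < fox → go left; cat < cow → go left; cat > bee → go right. Place as right child of bee.

fox's parent is ape; the other child of ape is ant.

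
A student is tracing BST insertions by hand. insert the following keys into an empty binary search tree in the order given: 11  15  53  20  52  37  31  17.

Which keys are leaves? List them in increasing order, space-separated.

Insert 11: tree is empty, so 11 becomes the root.
Insert 15: 15 > 11 → go right. Place as right child of 11.
Insert 53: 53 > 11 → go right; 53 > 15 → go right. Place as right child of 15.
Insert 20: 20 > 11 → go right; 20 > 15 → go right; 20 < 53 → go left. Place as left child of 53.
Insert 52: 52 > 11 → go right; 52 > 15 → go right; 52 < 53 → go left; 52 > 20 → go right. Place as right child of 20.
Insert 37: 37 > 11 → go right; 37 > 15 → go right; 37 < 53 → go left; 37 > 20 → go right; 37 < 52 → go left. Place as left child of 52.
Insert 31: 31 > 11 → go right; 31 > 15 → go right; 31 < 53 → go left; 31 > 20 → go right; 31 < 52 → go left; 31 < 37 → go left. Place as left child of 37.
Insert 17: 17 > 11 → go right; 17 > 15 → go right; 17 < 53 → go left; 17 < 20 → go left. Place as left child of 20.

17 31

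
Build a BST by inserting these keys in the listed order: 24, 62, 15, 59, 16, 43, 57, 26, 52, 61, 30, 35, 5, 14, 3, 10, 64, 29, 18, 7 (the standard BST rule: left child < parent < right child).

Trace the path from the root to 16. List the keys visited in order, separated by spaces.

Insert 24: tree is empty, so 24 becomes the root.
Insert 62: 62 > 24 → go right. Place as right child of 24.
Insert 15: 15 < 24 → go left. Place as left child of 24.
Insert 59: 59 > 24 → go right; 59 < 62 → go left. Place as left child of 62.
Insert 16: 16 < 24 → go left; 16 > 15 → go right. Place as right child of 15.
Insert 43: 43 > 24 → go right; 43 < 62 → go left; 43 < 59 → go left. Place as left child of 59.
Insert 57: 57 > 24 → go right; 57 < 62 → go left; 57 < 59 → go left; 57 > 43 → go right. Place as right child of 43.
Insert 26: 26 > 24 → go right; 26 < 62 → go left; 26 < 59 → go left; 26 < 43 → go left. Place as left child of 43.
Insert 52: 52 > 24 → go right; 52 < 62 → go left; 52 < 59 → go left; 52 > 43 → go right; 52 < 57 → go left. Place as left child of 57.
Insert 61: 61 > 24 → go right; 61 < 62 → go left; 61 > 59 → go right. Place as right child of 59.
Insert 30: 30 > 24 → go right; 30 < 62 → go left; 30 < 59 → go left; 30 < 43 → go left; 30 > 26 → go right. Place as right child of 26.
Insert 35: 35 > 24 → go right; 35 < 62 → go left; 35 < 59 → go left; 35 < 43 → go left; 35 > 26 → go right; 35 > 30 → go right. Place as right child of 30.
Insert 5: 5 < 24 → go left; 5 < 15 → go left. Place as left child of 15.
Insert 14: 14 < 24 → go left; 14 < 15 → go left; 14 > 5 → go right. Place as right child of 5.
Insert 3: 3 < 24 → go left; 3 < 15 → go left; 3 < 5 → go left. Place as left child of 5.
Insert 10: 10 < 24 → go left; 10 < 15 → go left; 10 > 5 → go right; 10 < 14 → go left. Place as left child of 14.
Insert 64: 64 > 24 → go right; 64 > 62 → go right. Place as right child of 62.
Insert 29: 29 > 24 → go right; 29 < 62 → go left; 29 < 59 → go left; 29 < 43 → go left; 29 > 26 → go right; 29 < 30 → go left. Place as left child of 30.
Insert 18: 18 < 24 → go left; 18 > 15 → go right; 18 > 16 → go right. Place as right child of 16.
Insert 7: 7 < 24 → go left; 7 < 15 → go left; 7 > 5 → go right; 7 < 14 → go left; 7 < 10 → go left. Place as left child of 10.

24 15 16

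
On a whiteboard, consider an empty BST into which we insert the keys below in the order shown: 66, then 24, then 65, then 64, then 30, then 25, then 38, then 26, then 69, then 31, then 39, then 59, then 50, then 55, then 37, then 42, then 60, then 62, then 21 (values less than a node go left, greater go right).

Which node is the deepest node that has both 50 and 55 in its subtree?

Insert 66: tree is empty, so 66 becomes the root.
Insert 24: 24 < 66 → go left. Place as left child of 66.
Insert 65: 65 < 66 → go left; 65 > 24 → go right. Place as right child of 24.
Insert 64: 64 < 66 → go left; 64 > 24 → go right; 64 < 65 → go left. Place as left child of 65.
Insert 30: 30 < 66 → go left; 30 > 24 → go right; 30 < 65 → go left; 30 < 64 → go left. Place as left child of 64.
Insert 25: 25 < 66 → go left; 25 > 24 → go right; 25 < 65 → go left; 25 < 64 → go left; 25 < 30 → go left. Place as left child of 30.
Insert 38: 38 < 66 → go left; 38 > 24 → go right; 38 < 65 → go left; 38 < 64 → go left; 38 > 30 → go right. Place as right child of 30.
Insert 26: 26 < 66 → go left; 26 > 24 → go right; 26 < 65 → go left; 26 < 64 → go left; 26 < 30 → go left; 26 > 25 → go right. Place as right child of 25.
Insert 69: 69 > 66 → go right. Place as right child of 66.
Insert 31: 31 < 66 → go left; 31 > 24 → go right; 31 < 65 → go left; 31 < 64 → go left; 31 > 30 → go right; 31 < 38 → go left. Place as left child of 38.
Insert 39: 39 < 66 → go left; 39 > 24 → go right; 39 < 65 → go left; 39 < 64 → go left; 39 > 30 → go right; 39 > 38 → go right. Place as right child of 38.
Insert 59: 59 < 66 → go left; 59 > 24 → go right; 59 < 65 → go left; 59 < 64 → go left; 59 > 30 → go right; 59 > 38 → go right; 59 > 39 → go right. Place as right child of 39.
Insert 50: 50 < 66 → go left; 50 > 24 → go right; 50 < 65 → go left; 50 < 64 → go left; 50 > 30 → go right; 50 > 38 → go right; 50 > 39 → go right; 50 < 59 → go left. Place as left child of 59.
Insert 55: 55 < 66 → go left; 55 > 24 → go right; 55 < 65 → go left; 55 < 64 → go left; 55 > 30 → go right; 55 > 38 → go right; 55 > 39 → go right; 55 < 59 → go left; 55 > 50 → go right. Place as right child of 50.
Insert 37: 37 < 66 → go left; 37 > 24 → go right; 37 < 65 → go left; 37 < 64 → go left; 37 > 30 → go right; 37 < 38 → go left; 37 > 31 → go right. Place as right child of 31.
Insert 42: 42 < 66 → go left; 42 > 24 → go right; 42 < 65 → go left; 42 < 64 → go left; 42 > 30 → go right; 42 > 38 → go right; 42 > 39 → go right; 42 < 59 → go left; 42 < 50 → go left. Place as left child of 50.
Insert 60: 60 < 66 → go left; 60 > 24 → go right; 60 < 65 → go left; 60 < 64 → go left; 60 > 30 → go right; 60 > 38 → go right; 60 > 39 → go right; 60 > 59 → go right. Place as right child of 59.
Insert 62: 62 < 66 → go left; 62 > 24 → go right; 62 < 65 → go left; 62 < 64 → go left; 62 > 30 → go right; 62 > 38 → go right; 62 > 39 → go right; 62 > 59 → go right; 62 > 60 → go right. Place as right child of 60.
Insert 21: 21 < 66 → go left; 21 < 24 → go left. Place as left child of 24.

Path to 50: 66 → 24 → 65 → 64 → 30 → 38 → 39 → 59 → 50
Path to 55: 66 → 24 → 65 → 64 → 30 → 38 → 39 → 59 → 50 → 55
50 lies on both paths and is an ancestor of the other node.

50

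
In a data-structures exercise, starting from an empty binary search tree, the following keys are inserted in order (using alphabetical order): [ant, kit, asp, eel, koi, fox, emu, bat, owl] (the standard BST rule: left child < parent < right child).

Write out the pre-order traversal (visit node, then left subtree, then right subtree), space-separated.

ant kit asp eel bat fox emu koi owl

ant: root
kit: right child of ant (depth 1)
asp: left child of kit (depth 2)
eel: right child of asp (depth 3)
koi: right child of kit (depth 2)
fox: right child of eel (depth 4)
emu: left child of fox (depth 5)
bat: left child of eel (depth 4)
owl: right child of koi (depth 3)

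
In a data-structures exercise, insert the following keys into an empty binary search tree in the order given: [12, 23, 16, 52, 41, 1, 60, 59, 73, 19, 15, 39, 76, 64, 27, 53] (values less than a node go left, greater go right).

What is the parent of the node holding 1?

12

12: root
23: right child of 12 (depth 1)
16: left child of 23 (depth 2)
52: right child of 23 (depth 2)
41: left child of 52 (depth 3)
1: left child of 12 (depth 1)
60: right child of 52 (depth 3)
59: left child of 60 (depth 4)
73: right child of 60 (depth 4)
19: right child of 16 (depth 3)
15: left child of 16 (depth 3)
39: left child of 41 (depth 4)
76: right child of 73 (depth 5)
64: left child of 73 (depth 5)
27: left child of 39 (depth 5)
53: left child of 59 (depth 5)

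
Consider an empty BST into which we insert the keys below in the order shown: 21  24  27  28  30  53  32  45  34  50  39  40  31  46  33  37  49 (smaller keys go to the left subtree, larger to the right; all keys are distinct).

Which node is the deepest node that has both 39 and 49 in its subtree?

45

21: root
24: right child of 21 (depth 1)
27: right child of 24 (depth 2)
28: right child of 27 (depth 3)
30: right child of 28 (depth 4)
53: right child of 30 (depth 5)
32: left child of 53 (depth 6)
45: right child of 32 (depth 7)
34: left child of 45 (depth 8)
50: right child of 45 (depth 8)
39: right child of 34 (depth 9)
40: right child of 39 (depth 10)
31: left child of 32 (depth 7)
46: left child of 50 (depth 9)
33: left child of 34 (depth 9)
37: left child of 39 (depth 10)
49: right child of 46 (depth 10)

Path to 39: 21 → 24 → 27 → 28 → 30 → 53 → 32 → 45 → 34 → 39
Path to 49: 21 → 24 → 27 → 28 → 30 → 53 → 32 → 45 → 50 → 46 → 49
The paths share a prefix ending at 45, then split left and right.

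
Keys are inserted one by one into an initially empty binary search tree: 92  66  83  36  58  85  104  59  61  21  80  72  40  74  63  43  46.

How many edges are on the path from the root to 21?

Resulting structure (node: left, right):
  92: L=66, R=104
  66: L=36, R=83
  83: L=80, R=85
  36: L=21, R=58
  58: L=40, R=59
  85: L=–, R=–
  104: L=–, R=–
  59: L=–, R=61
  61: L=–, R=63
  21: L=–, R=–
  80: L=72, R=–
  72: L=–, R=74
  40: L=–, R=43
  74: L=–, R=–
  63: L=–, R=–
  43: L=–, R=46
  46: L=–, R=–

Path to 21: 92 → 66 → 36 → 21, which is 3 edges.

3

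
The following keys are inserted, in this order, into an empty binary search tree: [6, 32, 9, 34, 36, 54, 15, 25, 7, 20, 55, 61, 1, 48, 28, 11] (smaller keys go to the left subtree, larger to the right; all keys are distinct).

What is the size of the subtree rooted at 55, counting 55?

6: root
32: right child of 6 (depth 1)
9: left child of 32 (depth 2)
34: right child of 32 (depth 2)
36: right child of 34 (depth 3)
54: right child of 36 (depth 4)
15: right child of 9 (depth 3)
25: right child of 15 (depth 4)
7: left child of 9 (depth 3)
20: left child of 25 (depth 5)
55: right child of 54 (depth 5)
61: right child of 55 (depth 6)
1: left child of 6 (depth 1)
48: left child of 54 (depth 5)
28: right child of 25 (depth 5)
11: left child of 15 (depth 4)

Subtree rooted at 55 contains: 55, 61 — 2 nodes.

2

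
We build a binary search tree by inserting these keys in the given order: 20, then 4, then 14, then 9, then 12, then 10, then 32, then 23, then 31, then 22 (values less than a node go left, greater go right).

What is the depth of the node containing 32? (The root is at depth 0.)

1

20: root
4: left child of 20 (depth 1)
14: right child of 4 (depth 2)
9: left child of 14 (depth 3)
12: right child of 9 (depth 4)
10: left child of 12 (depth 5)
32: right child of 20 (depth 1)
23: left child of 32 (depth 2)
31: right child of 23 (depth 3)
22: left child of 23 (depth 3)

Path to 32: 20 → 32, which is 1 edge.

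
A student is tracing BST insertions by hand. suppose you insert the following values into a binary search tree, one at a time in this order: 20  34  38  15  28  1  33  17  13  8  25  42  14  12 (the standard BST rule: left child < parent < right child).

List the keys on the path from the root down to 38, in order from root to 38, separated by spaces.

20: root
34: right child of 20 (depth 1)
38: right child of 34 (depth 2)
15: left child of 20 (depth 1)
28: left child of 34 (depth 2)
1: left child of 15 (depth 2)
33: right child of 28 (depth 3)
17: right child of 15 (depth 2)
13: right child of 1 (depth 3)
8: left child of 13 (depth 4)
25: left child of 28 (depth 3)
42: right child of 38 (depth 3)
14: right child of 13 (depth 4)
12: right child of 8 (depth 5)

20 34 38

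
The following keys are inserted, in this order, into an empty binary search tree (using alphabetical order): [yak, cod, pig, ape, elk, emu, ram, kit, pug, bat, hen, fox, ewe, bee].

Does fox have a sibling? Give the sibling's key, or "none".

Resulting structure (node: left, right):
  yak: L=cod, R=–
  cod: L=ape, R=pig
  pig: L=elk, R=ram
  ape: L=–, R=bat
  elk: L=–, R=emu
  emu: L=–, R=kit
  ram: L=pug, R=–
  kit: L=hen, R=–
  pug: L=–, R=–
  bat: L=–, R=bee
  hen: L=fox, R=–
  fox: L=ewe, R=–
  ewe: L=–, R=–
  bee: L=–, R=–

fox's parent is hen, which has only one child.

none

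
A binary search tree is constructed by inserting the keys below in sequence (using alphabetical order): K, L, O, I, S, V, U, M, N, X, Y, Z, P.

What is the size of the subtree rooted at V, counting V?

5

Resulting structure (node: left, right):
  K: L=I, R=L
  L: L=–, R=O
  O: L=M, R=S
  I: L=–, R=–
  S: L=P, R=V
  V: L=U, R=X
  U: L=–, R=–
  M: L=–, R=N
  N: L=–, R=–
  X: L=–, R=Y
  Y: L=–, R=Z
  Z: L=–, R=–
  P: L=–, R=–

Subtree rooted at V contains: V, U, X, Y, Z — 5 nodes.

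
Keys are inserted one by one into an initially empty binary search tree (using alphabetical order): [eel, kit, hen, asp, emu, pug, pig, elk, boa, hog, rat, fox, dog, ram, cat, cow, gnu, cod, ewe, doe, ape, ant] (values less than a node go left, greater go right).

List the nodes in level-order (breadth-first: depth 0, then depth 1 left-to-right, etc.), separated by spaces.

Insert eel: tree is empty, so eel becomes the root.
Insert kit: kit > eel → go right. Place as right child of eel.
Insert hen: hen > eel → go right; hen < kit → go left. Place as left child of kit.
Insert asp: asp < eel → go left. Place as left child of eel.
Insert emu: emu > eel → go right; emu < kit → go left; emu < hen → go left. Place as left child of hen.
Insert pug: pug > eel → go right; pug > kit → go right. Place as right child of kit.
Insert pig: pig > eel → go right; pig > kit → go right; pig < pug → go left. Place as left child of pug.
Insert elk: elk > eel → go right; elk < kit → go left; elk < hen → go left; elk < emu → go left. Place as left child of emu.
Insert boa: boa < eel → go left; boa > asp → go right. Place as right child of asp.
Insert hog: hog > eel → go right; hog < kit → go left; hog > hen → go right. Place as right child of hen.
Insert rat: rat > eel → go right; rat > kit → go right; rat > pug → go right. Place as right child of pug.
Insert fox: fox > eel → go right; fox < kit → go left; fox < hen → go left; fox > emu → go right. Place as right child of emu.
Insert dog: dog < eel → go left; dog > asp → go right; dog > boa → go right. Place as right child of boa.
Insert ram: ram > eel → go right; ram > kit → go right; ram > pug → go right; ram < rat → go left. Place as left child of rat.
Insert cat: cat < eel → go left; cat > asp → go right; cat > boa → go right; cat < dog → go left. Place as left child of dog.
Insert cow: cow < eel → go left; cow > asp → go right; cow > boa → go right; cow < dog → go left; cow > cat → go right. Place as right child of cat.
Insert gnu: gnu > eel → go right; gnu < kit → go left; gnu < hen → go left; gnu > emu → go right; gnu > fox → go right. Place as right child of fox.
Insert cod: cod < eel → go left; cod > asp → go right; cod > boa → go right; cod < dog → go left; cod > cat → go right; cod < cow → go left. Place as left child of cow.
Insert ewe: ewe > eel → go right; ewe < kit → go left; ewe < hen → go left; ewe > emu → go right; ewe < fox → go left. Place as left child of fox.
Insert doe: doe < eel → go left; doe > asp → go right; doe > boa → go right; doe < dog → go left; doe > cat → go right; doe > cow → go right. Place as right child of cow.
Insert ape: ape < eel → go left; ape < asp → go left. Place as left child of asp.
Insert ant: ant < eel → go left; ant < asp → go left; ant < ape → go left. Place as left child of ape.

eel asp kit ape boa hen pug ant dog emu hog pig rat cat elk fox ram cow ewe gnu cod doe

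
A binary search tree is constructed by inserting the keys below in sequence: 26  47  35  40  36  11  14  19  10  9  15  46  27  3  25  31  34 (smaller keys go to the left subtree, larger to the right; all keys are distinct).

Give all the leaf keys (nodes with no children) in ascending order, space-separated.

Resulting structure (node: left, right):
  26: L=11, R=47
  47: L=35, R=–
  35: L=27, R=40
  40: L=36, R=46
  36: L=–, R=–
  11: L=10, R=14
  14: L=–, R=19
  19: L=15, R=25
  10: L=9, R=–
  9: L=3, R=–
  15: L=–, R=–
  46: L=–, R=–
  27: L=–, R=31
  3: L=–, R=–
  25: L=–, R=–
  31: L=–, R=34
  34: L=–, R=–

3 15 25 34 36 46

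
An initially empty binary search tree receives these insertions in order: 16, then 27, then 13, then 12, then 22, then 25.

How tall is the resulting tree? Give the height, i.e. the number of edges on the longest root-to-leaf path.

Resulting structure (node: left, right):
  16: L=13, R=27
  27: L=22, R=–
  13: L=12, R=–
  12: L=–, R=–
  22: L=–, R=25
  25: L=–, R=–

The deepest node is 25 at depth 3.

3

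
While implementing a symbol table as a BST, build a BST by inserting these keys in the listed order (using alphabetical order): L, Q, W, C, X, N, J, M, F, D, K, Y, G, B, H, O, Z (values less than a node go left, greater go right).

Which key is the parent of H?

Insert L: tree is empty, so L becomes the root.
Insert Q: Q > L → go right. Place as right child of L.
Insert W: W > L → go right; W > Q → go right. Place as right child of Q.
Insert C: C < L → go left. Place as left child of L.
Insert X: X > L → go right; X > Q → go right; X > W → go right. Place as right child of W.
Insert N: N > L → go right; N < Q → go left. Place as left child of Q.
Insert J: J < L → go left; J > C → go right. Place as right child of C.
Insert M: M > L → go right; M < Q → go left; M < N → go left. Place as left child of N.
Insert F: F < L → go left; F > C → go right; F < J → go left. Place as left child of J.
Insert D: D < L → go left; D > C → go right; D < J → go left; D < F → go left. Place as left child of F.
Insert K: K < L → go left; K > C → go right; K > J → go right. Place as right child of J.
Insert Y: Y > L → go right; Y > Q → go right; Y > W → go right; Y > X → go right. Place as right child of X.
Insert G: G < L → go left; G > C → go right; G < J → go left; G > F → go right. Place as right child of F.
Insert B: B < L → go left; B < C → go left. Place as left child of C.
Insert H: H < L → go left; H > C → go right; H < J → go left; H > F → go right; H > G → go right. Place as right child of G.
Insert O: O > L → go right; O < Q → go left; O > N → go right. Place as right child of N.
Insert Z: Z > L → go right; Z > Q → go right; Z > W → go right; Z > X → go right; Z > Y → go right. Place as right child of Y.

G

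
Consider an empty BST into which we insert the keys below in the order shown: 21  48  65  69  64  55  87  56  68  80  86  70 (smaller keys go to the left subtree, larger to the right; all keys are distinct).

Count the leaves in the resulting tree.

4

Insert 21: tree is empty, so 21 becomes the root.
Insert 48: 48 > 21 → go right. Place as right child of 21.
Insert 65: 65 > 21 → go right; 65 > 48 → go right. Place as right child of 48.
Insert 69: 69 > 21 → go right; 69 > 48 → go right; 69 > 65 → go right. Place as right child of 65.
Insert 64: 64 > 21 → go right; 64 > 48 → go right; 64 < 65 → go left. Place as left child of 65.
Insert 55: 55 > 21 → go right; 55 > 48 → go right; 55 < 65 → go left; 55 < 64 → go left. Place as left child of 64.
Insert 87: 87 > 21 → go right; 87 > 48 → go right; 87 > 65 → go right; 87 > 69 → go right. Place as right child of 69.
Insert 56: 56 > 21 → go right; 56 > 48 → go right; 56 < 65 → go left; 56 < 64 → go left; 56 > 55 → go right. Place as right child of 55.
Insert 68: 68 > 21 → go right; 68 > 48 → go right; 68 > 65 → go right; 68 < 69 → go left. Place as left child of 69.
Insert 80: 80 > 21 → go right; 80 > 48 → go right; 80 > 65 → go right; 80 > 69 → go right; 80 < 87 → go left. Place as left child of 87.
Insert 86: 86 > 21 → go right; 86 > 48 → go right; 86 > 65 → go right; 86 > 69 → go right; 86 < 87 → go left; 86 > 80 → go right. Place as right child of 80.
Insert 70: 70 > 21 → go right; 70 > 48 → go right; 70 > 65 → go right; 70 > 69 → go right; 70 < 87 → go left; 70 < 80 → go left. Place as left child of 80.

Leaves: 56, 68, 70, 86 — 4 in total.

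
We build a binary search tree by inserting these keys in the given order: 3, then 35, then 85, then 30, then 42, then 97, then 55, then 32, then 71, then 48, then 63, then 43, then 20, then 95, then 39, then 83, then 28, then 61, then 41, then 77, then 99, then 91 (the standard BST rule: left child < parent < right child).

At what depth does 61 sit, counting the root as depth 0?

3: root
35: right child of 3 (depth 1)
85: right child of 35 (depth 2)
30: left child of 35 (depth 2)
42: left child of 85 (depth 3)
97: right child of 85 (depth 3)
55: right child of 42 (depth 4)
32: right child of 30 (depth 3)
71: right child of 55 (depth 5)
48: left child of 55 (depth 5)
63: left child of 71 (depth 6)
43: left child of 48 (depth 6)
20: left child of 30 (depth 3)
95: left child of 97 (depth 4)
39: left child of 42 (depth 4)
83: right child of 71 (depth 6)
28: right child of 20 (depth 4)
61: left child of 63 (depth 7)
41: right child of 39 (depth 5)
77: left child of 83 (depth 7)
99: right child of 97 (depth 4)
91: left child of 95 (depth 5)

Path to 61: 3 → 35 → 85 → 42 → 55 → 71 → 63 → 61, which is 7 edges.

7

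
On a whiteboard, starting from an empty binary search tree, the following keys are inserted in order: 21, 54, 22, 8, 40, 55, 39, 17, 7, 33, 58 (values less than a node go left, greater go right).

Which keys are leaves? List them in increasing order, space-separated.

Insert 21: tree is empty, so 21 becomes the root.
Insert 54: 54 > 21 → go right. Place as right child of 21.
Insert 22: 22 > 21 → go right; 22 < 54 → go left. Place as left child of 54.
Insert 8: 8 < 21 → go left. Place as left child of 21.
Insert 40: 40 > 21 → go right; 40 < 54 → go left; 40 > 22 → go right. Place as right child of 22.
Insert 55: 55 > 21 → go right; 55 > 54 → go right. Place as right child of 54.
Insert 39: 39 > 21 → go right; 39 < 54 → go left; 39 > 22 → go right; 39 < 40 → go left. Place as left child of 40.
Insert 17: 17 < 21 → go left; 17 > 8 → go right. Place as right child of 8.
Insert 7: 7 < 21 → go left; 7 < 8 → go left. Place as left child of 8.
Insert 33: 33 > 21 → go right; 33 < 54 → go left; 33 > 22 → go right; 33 < 40 → go left; 33 < 39 → go left. Place as left child of 39.
Insert 58: 58 > 21 → go right; 58 > 54 → go right; 58 > 55 → go right. Place as right child of 55.

7 17 33 58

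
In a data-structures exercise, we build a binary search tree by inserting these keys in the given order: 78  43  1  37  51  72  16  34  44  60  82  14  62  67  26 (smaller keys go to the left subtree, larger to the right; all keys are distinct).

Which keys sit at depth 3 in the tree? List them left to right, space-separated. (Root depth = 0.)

37 44 72

Resulting structure (node: left, right):
  78: L=43, R=82
  43: L=1, R=51
  1: L=–, R=37
  37: L=16, R=–
  51: L=44, R=72
  72: L=60, R=–
  16: L=14, R=34
  34: L=26, R=–
  44: L=–, R=–
  60: L=–, R=62
  82: L=–, R=–
  14: L=–, R=–
  62: L=–, R=67
  67: L=–, R=–
  26: L=–, R=–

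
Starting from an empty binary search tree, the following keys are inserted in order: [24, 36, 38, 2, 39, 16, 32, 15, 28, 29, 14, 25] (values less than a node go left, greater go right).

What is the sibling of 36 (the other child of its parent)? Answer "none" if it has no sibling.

2

24: root
36: right child of 24 (depth 1)
38: right child of 36 (depth 2)
2: left child of 24 (depth 1)
39: right child of 38 (depth 3)
16: right child of 2 (depth 2)
32: left child of 36 (depth 2)
15: left child of 16 (depth 3)
28: left child of 32 (depth 3)
29: right child of 28 (depth 4)
14: left child of 15 (depth 4)
25: left child of 28 (depth 4)

36's parent is 24; the other child of 24 is 2.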